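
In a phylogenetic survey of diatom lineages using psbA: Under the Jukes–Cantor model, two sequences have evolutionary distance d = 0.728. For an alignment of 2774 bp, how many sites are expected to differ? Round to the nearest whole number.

1292

Invert JC69: p = (3/4)(1 − e^(−4d/3)) = 0.75 × (1 − e^(-0.970667)) = 0.75 × (1 − 0.378830) = 0.465878.
Expected differing sites = pL ≈ 0.465878 × 2774 = 1292.345572 ≈ 1292.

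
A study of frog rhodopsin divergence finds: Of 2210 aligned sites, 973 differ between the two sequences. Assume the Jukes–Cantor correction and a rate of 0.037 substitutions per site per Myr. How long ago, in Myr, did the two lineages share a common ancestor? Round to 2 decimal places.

8.96

p = 973/2210 ≈ 0.440271.
d = −(3/4) ln(1 − 4p/3) = −0.75 ln(1 − 0.587028) = −0.75 ln(0.412972)
  = −0.75 × (-0.884375) = 0.663281 substitutions/site.
Under a molecular clock d = 2μt, so t = d/(2μ) = 0.663281 / (2 × 0.037) = 8.96 Myr.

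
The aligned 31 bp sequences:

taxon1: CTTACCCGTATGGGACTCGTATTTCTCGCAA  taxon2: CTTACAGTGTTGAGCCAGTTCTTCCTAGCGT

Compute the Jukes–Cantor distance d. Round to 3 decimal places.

The sequences differ at 15 of 31 sites, so p = 15/31 ≈ 0.483871.
d = −(3/4) ln(1 − 4p/3) = −0.75 ln(1 − 0.645161) = −0.75 ln(0.354839)
  = −0.75 × (-1.036091) = 0.777068 substitutions/site.

0.777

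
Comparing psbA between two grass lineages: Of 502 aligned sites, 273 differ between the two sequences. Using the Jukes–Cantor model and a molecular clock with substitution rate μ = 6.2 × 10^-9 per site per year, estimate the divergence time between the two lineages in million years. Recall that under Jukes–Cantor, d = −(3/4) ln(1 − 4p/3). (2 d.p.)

78.11

p = 273/502 ≈ 0.543825.
d = −(3/4) ln(1 − 4p/3) = −0.75 ln(1 − 0.7251) = −0.75 ln(0.2749)
  = −0.75 × (-1.291348) = 0.968511 substitutions/site.
Under a molecular clock d = 2μt, so t = d/(2μ) = 0.968511 / (2 × 6.2 × 10^-9) = 78.11 million years.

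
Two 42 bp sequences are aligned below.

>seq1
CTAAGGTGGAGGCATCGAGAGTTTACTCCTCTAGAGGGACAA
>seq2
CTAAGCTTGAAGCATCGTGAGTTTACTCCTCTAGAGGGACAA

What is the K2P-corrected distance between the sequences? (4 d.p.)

Of 42 sites, 1 differences are transitions and 3 are transversions, so P = 1/42 ≈ 0.02381 and Q = 3/42 ≈ 0.071429.
Under the Kimura two-parameter model, d = −½ ln(1 − 2P − Q) − ¼ ln(1 − 2Q).
1 − 2P − Q = 0.880951, giving −½ ln(0.880951) = 0.063377.
1 − 2Q = 0.857142, giving −¼ ln(0.857142) = 0.038538.
d = 0.063377 + 0.038538 = 0.101915.

0.1019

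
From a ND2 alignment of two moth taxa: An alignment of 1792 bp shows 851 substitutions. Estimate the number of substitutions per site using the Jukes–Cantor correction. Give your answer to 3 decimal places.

0.752

p = 851/1792 ≈ 0.474888.
d = −(3/4) ln(1 − 4p/3) = −0.75 ln(1 − 0.633184) = −0.75 ln(0.366816)
  = −0.75 × (-1.002895) = 0.752171 substitutions/site.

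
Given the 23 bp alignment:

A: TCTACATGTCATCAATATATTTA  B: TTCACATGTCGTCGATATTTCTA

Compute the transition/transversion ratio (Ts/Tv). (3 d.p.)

5.000

Transitions are A↔G and C↔T; transversions are all other mismatches.
Transitions: 5. Transversions: 1.
R = 5/1 = 5.000.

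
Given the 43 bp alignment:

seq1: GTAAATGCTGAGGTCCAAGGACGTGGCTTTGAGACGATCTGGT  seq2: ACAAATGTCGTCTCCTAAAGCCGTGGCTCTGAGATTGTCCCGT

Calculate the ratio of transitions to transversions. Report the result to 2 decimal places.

Transitions are A↔G and C↔T; transversions are all other mismatches.
Transitions: 11. Transversions: 6.
R = 11/6 = 1.833333… ≈ 1.83 (to 2 d.p.).

1.83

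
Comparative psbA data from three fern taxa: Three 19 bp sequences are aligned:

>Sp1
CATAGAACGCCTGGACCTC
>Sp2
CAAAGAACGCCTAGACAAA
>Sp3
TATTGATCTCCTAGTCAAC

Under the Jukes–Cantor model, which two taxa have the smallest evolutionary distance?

Sp1 and Sp2

Sp1–Sp2: 5/19 differ, p = 0.263, d = 0.324.
Sp1–Sp3: 8/19 differ, p = 0.421, d = 0.618.
Sp2–Sp3: 7/19 differ, p = 0.368, d = 0.507.
The smallest distance is between Sp1 and Sp2.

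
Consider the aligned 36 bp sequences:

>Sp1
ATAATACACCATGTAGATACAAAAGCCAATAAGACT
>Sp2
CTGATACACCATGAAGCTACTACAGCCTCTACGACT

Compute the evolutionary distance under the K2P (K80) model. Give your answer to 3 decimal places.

0.310

Of 36 sites, 1 differences are transitions and 8 are transversions, so P = 1/36 ≈ 0.027778 and Q = 8/36 ≈ 0.222222.
Under the Kimura two-parameter model, d = −½ ln(1 − 2P − Q) − ¼ ln(1 − 2Q).
1 − 2P − Q = 0.722222, giving −½ ln(0.722222) = 0.162711.
1 − 2Q = 0.555556, giving −¼ ln(0.555556) = 0.146946.
d = 0.162711 + 0.146946 = 0.309657.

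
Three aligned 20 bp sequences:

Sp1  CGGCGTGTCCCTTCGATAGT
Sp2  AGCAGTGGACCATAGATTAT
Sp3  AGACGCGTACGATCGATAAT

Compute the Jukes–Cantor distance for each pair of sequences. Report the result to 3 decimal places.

Sp1–Sp2: 9/20 sites differ → p = 0.45, d = −0.75 ln(1 − 0.6) = 0.687218 ≈ 0.687.
Sp1–Sp3: 7/20 sites differ → p = 0.35, d = −0.75 ln(1 − 0.466667) = 0.471457 ≈ 0.471.
Sp2–Sp3: 7/20 sites differ → p = 0.35, d = −0.75 ln(1 − 0.466667) = 0.471457 ≈ 0.471.

d(Sp1,Sp2) = 0.687, d(Sp1,Sp3) = 0.471, d(Sp2,Sp3) = 0.471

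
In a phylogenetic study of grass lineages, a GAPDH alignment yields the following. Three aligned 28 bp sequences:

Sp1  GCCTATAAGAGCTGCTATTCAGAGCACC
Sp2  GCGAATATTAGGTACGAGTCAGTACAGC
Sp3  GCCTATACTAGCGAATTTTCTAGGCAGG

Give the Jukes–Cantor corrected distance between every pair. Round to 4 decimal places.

Sp1–Sp2: 11/28 sites differ → p ≈ 0.392857, d = −0.75 ln(1 − 0.523809) = 0.556452 ≈ 0.5565.
Sp1–Sp3: 11/28 sites differ → p ≈ 0.392857, d = −0.75 ln(1 − 0.523809) = 0.556452 ≈ 0.5565.
Sp2–Sp3: 14/28 sites differ → p = 0.5, d = −0.75 ln(1 − 0.666667) = 0.823960 ≈ 0.8240.

d(Sp1,Sp2) = 0.5565, d(Sp1,Sp3) = 0.5565, d(Sp2,Sp3) = 0.8240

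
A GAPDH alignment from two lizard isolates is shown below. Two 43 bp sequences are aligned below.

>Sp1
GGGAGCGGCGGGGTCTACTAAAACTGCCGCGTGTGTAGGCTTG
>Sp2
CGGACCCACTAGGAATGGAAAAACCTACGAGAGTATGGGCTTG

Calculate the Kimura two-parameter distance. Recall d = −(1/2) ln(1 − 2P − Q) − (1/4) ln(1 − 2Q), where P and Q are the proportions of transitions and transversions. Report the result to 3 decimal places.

Of 43 sites, 6 differences are transitions and 12 are transversions, so P = 6/43 ≈ 0.139535 and Q = 12/43 ≈ 0.27907.
Under the Kimura two-parameter model, d = −½ ln(1 − 2P − Q) − ¼ ln(1 − 2Q).
1 − 2P − Q = 0.44186, giving −½ ln(0.44186) = 0.408381.
1 − 2Q = 0.44186, giving −¼ ln(0.44186) = 0.204191.
d = 0.408381 + 0.204191 = 0.612572.

0.613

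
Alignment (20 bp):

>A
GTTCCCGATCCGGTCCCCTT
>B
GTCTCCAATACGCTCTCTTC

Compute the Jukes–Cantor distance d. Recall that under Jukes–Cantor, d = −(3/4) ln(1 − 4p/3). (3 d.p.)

0.572

The sequences differ at 8 of 20 sites (3, 4, 7, 10, 13, 16, 18, 20), so p = 8/20 = 0.4.
d = −(3/4) ln(1 − 4p/3) = −0.75 ln(1 − 0.533333) = −0.75 ln(0.466667)
  = −0.75 × (-0.762139) = 0.571604 substitutions/site.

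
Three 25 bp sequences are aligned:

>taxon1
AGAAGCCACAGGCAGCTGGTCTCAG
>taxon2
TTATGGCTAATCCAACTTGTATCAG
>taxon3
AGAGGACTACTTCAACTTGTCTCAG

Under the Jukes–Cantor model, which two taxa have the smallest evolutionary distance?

taxon2 and taxon3

taxon1–taxon2: 11/25 differ, p = 0.440, d = 0.663.
taxon1–taxon3: 9/25 differ, p = 0.360, d = 0.490.
taxon2–taxon3: 7/25 differ, p = 0.280, d = 0.351.
The smallest distance is between taxon2 and taxon3.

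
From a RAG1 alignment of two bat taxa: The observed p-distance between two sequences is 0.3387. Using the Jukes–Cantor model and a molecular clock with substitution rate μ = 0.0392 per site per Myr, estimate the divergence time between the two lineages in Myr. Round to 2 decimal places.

d = −(3/4) ln(1 − 4p/3) = −0.75 ln(1 − 0.4516) = −0.75 ln(0.5484)
  = −0.75 × (-0.600750) = 0.450563 substitutions/site.
Under a molecular clock d = 2μt, so t = d/(2μ) = 0.450563 / (2 × 0.0392) = 5.75 Myr.

5.75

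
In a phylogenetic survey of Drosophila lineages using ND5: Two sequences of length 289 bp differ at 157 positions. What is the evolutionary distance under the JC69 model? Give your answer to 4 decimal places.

p = 157/289 ≈ 0.543253.
d = −(3/4) ln(1 − 4p/3) = −0.75 ln(1 − 0.724337) = −0.75 ln(0.275663)
  = −0.75 × (-1.288576) = 0.966432 substitutions/site.

0.9664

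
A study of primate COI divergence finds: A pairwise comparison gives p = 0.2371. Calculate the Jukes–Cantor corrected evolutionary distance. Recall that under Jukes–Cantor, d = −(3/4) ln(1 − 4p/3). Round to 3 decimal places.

d = −(3/4) ln(1 − 4p/3) = −0.75 ln(1 − 0.316133) = −0.75 ln(0.683867)
  = −0.75 × (-0.379992) = 0.284994 substitutions/site.

0.285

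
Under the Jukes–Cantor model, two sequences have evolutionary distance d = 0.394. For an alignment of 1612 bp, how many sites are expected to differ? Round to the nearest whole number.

Invert JC69: p = (3/4)(1 − e^(−4d/3)) = 0.75 × (1 − e^(-0.525333)) = 0.75 × (1 − 0.591358) = 0.306482.
Expected differing sites = pL ≈ 0.306482 × 1612 = 494.048984 ≈ 494.

494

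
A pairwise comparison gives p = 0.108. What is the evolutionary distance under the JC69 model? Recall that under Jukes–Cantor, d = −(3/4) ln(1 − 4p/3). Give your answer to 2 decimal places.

d = −(3/4) ln(1 − 4p/3) = −0.75 ln(1 − 0.144) = −0.75 ln(0.856)
  = −0.75 × (-0.155485) = 0.116614 substitutions/site.

0.12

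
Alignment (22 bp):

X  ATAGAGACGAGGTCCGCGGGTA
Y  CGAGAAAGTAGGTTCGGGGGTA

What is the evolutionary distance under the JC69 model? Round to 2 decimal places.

0.41

The sequences differ at 7 of 22 sites (1, 2, 6, 8, 9, 14, 17), so p = 7/22 ≈ 0.318182.
d = −(3/4) ln(1 − 4p/3) = −0.75 ln(1 − 0.424243) = −0.75 ln(0.575757)
  = −0.75 × (-0.552070) = 0.414053 substitutions/site.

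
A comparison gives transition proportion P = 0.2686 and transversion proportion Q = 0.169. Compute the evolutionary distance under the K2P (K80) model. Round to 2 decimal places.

Under the Kimura two-parameter model, d = −½ ln(1 − 2P − Q) − ¼ ln(1 − 2Q).
1 − 2P − Q = 0.2938, giving −½ ln(0.2938) = 0.612428.
1 − 2Q = 0.662, giving −¼ ln(0.662) = 0.103122.
d = 0.612428 + 0.103122 = 0.715550.

0.72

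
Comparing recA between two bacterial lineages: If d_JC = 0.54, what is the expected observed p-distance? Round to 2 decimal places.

p = (3/4)(1 − e^(−4d/3)) = 0.75 × (1 − e^(-0.72)) = 0.75 × (1 − 0.486752) = 0.384936.

0.38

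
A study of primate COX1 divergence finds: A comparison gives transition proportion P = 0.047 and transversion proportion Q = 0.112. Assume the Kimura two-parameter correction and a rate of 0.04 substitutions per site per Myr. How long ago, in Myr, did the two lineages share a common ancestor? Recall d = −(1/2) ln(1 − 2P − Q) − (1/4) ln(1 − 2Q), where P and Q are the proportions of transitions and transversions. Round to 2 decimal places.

2.23

Under the Kimura two-parameter model, d = −½ ln(1 − 2P − Q) − ¼ ln(1 − 2Q).
1 − 2P − Q = 0.794, giving −½ ln(0.794) = 0.115336.
1 − 2Q = 0.776, giving −¼ ln(0.776) = 0.063401.
d = 0.115336 + 0.063401 = 0.178737.
Under a molecular clock d = 2μt, so t = d/(2μ) = 0.178737 / (2 × 0.04) = 2.23 Myr.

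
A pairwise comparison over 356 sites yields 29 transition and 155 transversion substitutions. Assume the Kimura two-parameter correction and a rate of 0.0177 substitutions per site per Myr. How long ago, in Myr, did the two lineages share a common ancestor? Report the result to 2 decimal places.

P = 29/356 ≈ 0.081461 and Q = 155/356 ≈ 0.435393.
Under the Kimura two-parameter model, d = −½ ln(1 − 2P − Q) − ¼ ln(1 − 2Q).
1 − 2P − Q = 0.401685, giving −½ ln(0.401685) = 0.456044.
1 − 2Q = 0.129214, giving −¼ ln(0.129214) = 0.511571.
d = 0.456044 + 0.511571 = 0.967615.
Under a molecular clock d = 2μt, so t = d/(2μ) = 0.967615 / (2 × 0.0177) = 27.33 Myr.

27.33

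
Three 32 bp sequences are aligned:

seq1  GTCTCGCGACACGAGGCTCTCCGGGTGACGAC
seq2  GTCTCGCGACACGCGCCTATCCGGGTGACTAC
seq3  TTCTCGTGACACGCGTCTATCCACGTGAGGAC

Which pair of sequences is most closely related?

seq1 and seq2

seq1–seq2: 4/32 differ, p = 0.125, d = 0.137.
seq1–seq3: 8/32 differ, p = 0.250, d = 0.304.
seq2–seq3: 7/32 differ, p = 0.219, d = 0.259.
The smallest distance is between seq1 and seq2.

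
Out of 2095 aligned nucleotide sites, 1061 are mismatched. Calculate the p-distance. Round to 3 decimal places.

p = 1061/2095 = 0.506443… ≈ 0.506 (to 3 d.p.).

0.506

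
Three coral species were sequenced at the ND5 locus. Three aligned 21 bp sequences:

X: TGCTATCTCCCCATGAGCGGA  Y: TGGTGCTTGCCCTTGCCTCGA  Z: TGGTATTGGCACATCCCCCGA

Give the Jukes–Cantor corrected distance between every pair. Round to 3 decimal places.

X–Y: 10/21 sites differ → p ≈ 0.47619, d = −0.75 ln(1 − 0.63492) = 0.755729 ≈ 0.756.
X–Z: 9/21 sites differ → p ≈ 0.428571, d = −0.75 ln(1 − 0.571428) = 0.635472 ≈ 0.635.
Y–Z: 7/21 sites differ → p ≈ 0.333333, d = −0.75 ln(1 − 0.444444) = 0.440839 ≈ 0.441.

d(X,Y) = 0.756, d(X,Z) = 0.635, d(Y,Z) = 0.441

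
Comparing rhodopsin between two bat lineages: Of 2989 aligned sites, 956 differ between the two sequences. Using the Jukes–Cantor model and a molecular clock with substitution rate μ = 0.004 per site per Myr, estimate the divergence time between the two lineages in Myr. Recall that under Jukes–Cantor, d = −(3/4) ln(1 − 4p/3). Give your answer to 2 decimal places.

52.12

p = 956/2989 ≈ 0.319839.
d = −(3/4) ln(1 − 4p/3) = −0.75 ln(1 − 0.426452) = −0.75 ln(0.573548)
  = −0.75 × (-0.555914) = 0.416936 substitutions/site.
Under a molecular clock d = 2μt, so t = d/(2μ) = 0.416936 / (2 × 0.004) = 52.12 Myr.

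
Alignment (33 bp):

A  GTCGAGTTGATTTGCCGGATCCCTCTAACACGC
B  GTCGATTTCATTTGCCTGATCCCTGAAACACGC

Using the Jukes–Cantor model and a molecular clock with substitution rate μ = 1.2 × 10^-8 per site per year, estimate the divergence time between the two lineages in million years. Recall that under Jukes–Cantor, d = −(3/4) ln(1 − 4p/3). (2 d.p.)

The sequences differ at 5 of 33 sites (6, 9, 17, 25, 26), so p = 5/33 ≈ 0.151515.
d = −(3/4) ln(1 − 4p/3) = −0.75 ln(1 − 0.20202) = −0.75 ln(0.79798)
  = −0.75 × (-0.225672) = 0.169254 substitutions/site.
Under a molecular clock d = 2μt, so t = d/(2μ) = 0.169254 / (2 × 1.2 × 10^-8) = 7.05 million years.

7.05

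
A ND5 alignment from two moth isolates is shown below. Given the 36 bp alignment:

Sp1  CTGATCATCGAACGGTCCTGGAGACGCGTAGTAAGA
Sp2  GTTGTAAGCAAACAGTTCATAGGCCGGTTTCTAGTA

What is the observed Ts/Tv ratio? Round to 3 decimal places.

Transitions are A↔G and C↔T; transversions are all other mismatches.
Transitions: 7. Transversions: 12.
R = 7/12 = 0.583333… ≈ 0.583 (to 3 d.p.).

0.583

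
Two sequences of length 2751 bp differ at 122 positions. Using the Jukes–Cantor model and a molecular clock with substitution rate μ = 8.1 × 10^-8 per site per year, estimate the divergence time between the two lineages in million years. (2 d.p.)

0.28

p = 122/2751 ≈ 0.044348.
d = −(3/4) ln(1 − 4p/3) = −0.75 ln(1 − 0.059131) = −0.75 ln(0.940869)
  = −0.75 × (-0.060951) = 0.045713 substitutions/site.
Under a molecular clock d = 2μt, so t = d/(2μ) = 0.045713 / (2 × 8.1 × 10^-8) = 0.28 million years.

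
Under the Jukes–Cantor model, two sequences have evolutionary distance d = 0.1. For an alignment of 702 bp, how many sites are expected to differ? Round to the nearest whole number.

66

Invert JC69: p = (3/4)(1 − e^(−4d/3)) = 0.75 × (1 − e^(-0.133333)) = 0.75 × (1 − 0.875174) = 0.093620.
Expected differing sites = pL ≈ 0.093620 × 702 = 65.72124 ≈ 66.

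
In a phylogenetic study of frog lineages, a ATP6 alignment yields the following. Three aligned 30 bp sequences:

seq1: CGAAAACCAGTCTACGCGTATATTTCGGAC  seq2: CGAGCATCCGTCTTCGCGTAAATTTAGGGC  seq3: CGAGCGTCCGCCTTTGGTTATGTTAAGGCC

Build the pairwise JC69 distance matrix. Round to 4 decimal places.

d(seq1,seq2) = 0.3295, d(seq1,seq3) = 0.7301, d(seq2,seq3) = 0.3831

seq1–seq2: 8/30 sites differ → p ≈ 0.266667, d = −0.75 ln(1 − 0.355556) = 0.329526 ≈ 0.3295.
seq1–seq3: 14/30 sites differ → p ≈ 0.466667, d = −0.75 ln(1 − 0.622223) = 0.730088 ≈ 0.7301.
seq2–seq3: 9/30 sites differ → p = 0.3, d = −0.75 ln(1 − 0.4) = 0.383119 ≈ 0.3831.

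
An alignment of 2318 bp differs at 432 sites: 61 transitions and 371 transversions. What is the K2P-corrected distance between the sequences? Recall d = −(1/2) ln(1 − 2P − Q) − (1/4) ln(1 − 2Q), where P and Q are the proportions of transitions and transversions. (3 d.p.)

P = 61/2318 ≈ 0.026316 and Q = 371/2318 ≈ 0.160052.
Under the Kimura two-parameter model, d = −½ ln(1 − 2P − Q) − ¼ ln(1 − 2Q).
1 − 2P − Q = 0.787316, giving −½ ln(0.787316) = 0.119563.
1 − 2Q = 0.679896, giving −¼ ln(0.679896) = 0.096454.
d = 0.119563 + 0.096454 = 0.216017.

0.216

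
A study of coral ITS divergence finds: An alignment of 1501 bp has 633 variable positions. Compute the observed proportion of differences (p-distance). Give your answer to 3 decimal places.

0.422

p = 633/1501 = 0.421718… ≈ 0.422 (to 3 d.p.).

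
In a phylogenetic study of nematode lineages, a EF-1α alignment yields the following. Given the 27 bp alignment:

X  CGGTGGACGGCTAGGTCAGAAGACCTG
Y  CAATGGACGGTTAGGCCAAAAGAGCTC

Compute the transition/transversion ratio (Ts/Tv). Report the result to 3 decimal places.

2.500

Transitions are A↔G and C↔T; transversions are all other mismatches.
Transitions: 5. Transversions: 2.
R = 5/2 = 2.500.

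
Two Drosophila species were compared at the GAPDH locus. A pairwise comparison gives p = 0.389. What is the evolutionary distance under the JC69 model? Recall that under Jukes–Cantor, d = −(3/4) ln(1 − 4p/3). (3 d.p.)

d = −(3/4) ln(1 − 4p/3) = −0.75 ln(1 − 0.518667) = −0.75 ln(0.481333)
  = −0.75 × (-0.731196) = 0.548397 substitutions/site.

0.548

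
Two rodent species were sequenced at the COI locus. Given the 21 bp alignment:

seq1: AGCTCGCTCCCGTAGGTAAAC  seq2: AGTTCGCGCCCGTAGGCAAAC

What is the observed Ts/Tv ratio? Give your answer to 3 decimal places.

2.000

Transitions are A↔G and C↔T; transversions are all other mismatches.
Transitions: 2. Transversions: 1.
R = 2/1 = 2.000.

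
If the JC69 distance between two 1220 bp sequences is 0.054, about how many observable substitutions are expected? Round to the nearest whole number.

Invert JC69: p = (3/4)(1 − e^(−4d/3)) = 0.75 × (1 − e^(-0.072)) = 0.75 × (1 − 0.930531) = 0.052102.
Expected differing sites = pL ≈ 0.052102 × 1220 = 63.56444 ≈ 64.

64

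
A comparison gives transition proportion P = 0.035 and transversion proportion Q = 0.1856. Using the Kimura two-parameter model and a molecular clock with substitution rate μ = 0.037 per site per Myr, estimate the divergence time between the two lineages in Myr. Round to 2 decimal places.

Under the Kimura two-parameter model, d = −½ ln(1 − 2P − Q) − ¼ ln(1 − 2Q).
1 − 2P − Q = 0.7444, giving −½ ln(0.7444) = 0.147588.
1 − 2Q = 0.6288, giving −¼ ln(0.6288) = 0.115986.
d = 0.147588 + 0.115986 = 0.263574.
Under a molecular clock d = 2μt, so t = d/(2μ) = 0.263574 / (2 × 0.037) = 3.56 Myr.

3.56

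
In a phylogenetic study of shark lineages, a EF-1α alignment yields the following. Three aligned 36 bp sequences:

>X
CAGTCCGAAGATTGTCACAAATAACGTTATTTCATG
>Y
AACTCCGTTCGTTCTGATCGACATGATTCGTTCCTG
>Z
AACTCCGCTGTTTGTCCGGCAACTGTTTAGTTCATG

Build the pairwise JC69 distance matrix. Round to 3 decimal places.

d(X,Y) = 0.824, d(X,Z) = 0.608, d(Y,Z) = 0.548

X–Y: 18/36 sites differ → p = 0.5, d = −0.75 ln(1 − 0.666667) = 0.823960 ≈ 0.824.
X–Z: 15/36 sites differ → p ≈ 0.416667, d = −0.75 ln(1 − 0.555556) = 0.608198 ≈ 0.608.
Y–Z: 14/36 sites differ → p ≈ 0.388889, d = −0.75 ln(1 − 0.518519) = 0.548166 ≈ 0.548.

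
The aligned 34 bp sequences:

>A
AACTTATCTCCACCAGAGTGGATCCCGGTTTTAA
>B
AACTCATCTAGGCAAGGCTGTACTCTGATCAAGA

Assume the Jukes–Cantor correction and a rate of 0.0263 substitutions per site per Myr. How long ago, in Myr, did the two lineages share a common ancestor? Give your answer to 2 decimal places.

The sequences differ at 16 of 34 sites, so p = 16/34 ≈ 0.470588.
d = −(3/4) ln(1 − 4p/3) = −0.75 ln(1 − 0.627451) = −0.75 ln(0.372549)
  = −0.75 × (-0.987387) = 0.740540 substitutions/site.
Under a molecular clock d = 2μt, so t = d/(2μ) = 0.740540 / (2 × 0.0263) = 14.08 Myr.

14.08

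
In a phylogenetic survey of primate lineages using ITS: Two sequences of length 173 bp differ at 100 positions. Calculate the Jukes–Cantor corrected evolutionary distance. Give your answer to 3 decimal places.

p = 100/173 ≈ 0.578035.
d = −(3/4) ln(1 − 4p/3) = −0.75 ln(1 − 0.770713) = −0.75 ln(0.229287)
  = −0.75 × (-1.472781) = 1.104586 substitutions/site.

1.105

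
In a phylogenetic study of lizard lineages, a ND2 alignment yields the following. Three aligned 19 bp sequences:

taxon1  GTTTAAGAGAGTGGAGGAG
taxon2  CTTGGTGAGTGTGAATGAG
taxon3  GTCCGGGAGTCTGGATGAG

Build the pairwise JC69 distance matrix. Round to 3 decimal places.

d(taxon1,taxon2) = 0.507, d(taxon1,taxon3) = 0.507, d(taxon2,taxon3) = 0.410

taxon1–taxon2: 7/19 sites differ → p ≈ 0.368421, d = −0.75 ln(1 − 0.491228) = 0.506816 ≈ 0.507.
taxon1–taxon3: 7/19 sites differ → p ≈ 0.368421, d = −0.75 ln(1 − 0.491228) = 0.506816 ≈ 0.507.
taxon2–taxon3: 6/19 sites differ → p ≈ 0.315789, d = −0.75 ln(1 − 0.421052) = 0.409907 ≈ 0.410.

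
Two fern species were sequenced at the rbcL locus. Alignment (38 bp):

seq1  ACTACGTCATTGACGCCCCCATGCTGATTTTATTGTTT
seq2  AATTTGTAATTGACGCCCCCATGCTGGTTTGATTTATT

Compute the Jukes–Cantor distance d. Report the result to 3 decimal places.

0.247

The sequences differ at 8 of 38 sites (2, 4, 5, 8, 27, 31, 35, 36), so p = 8/38 ≈ 0.210526.
d = −(3/4) ln(1 − 4p/3) = −0.75 ln(1 − 0.280701) = −0.75 ln(0.719299)
  = −0.75 × (-0.329478) = 0.247109 substitutions/site.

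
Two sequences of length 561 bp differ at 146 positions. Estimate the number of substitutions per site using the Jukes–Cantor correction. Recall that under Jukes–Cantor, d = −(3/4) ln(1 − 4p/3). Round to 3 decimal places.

0.320

p = 146/561 ≈ 0.26025.
d = −(3/4) ln(1 − 4p/3) = −0.75 ln(1 − 0.347) = −0.75 ln(0.653)
  = −0.75 × (-0.426178) = 0.319634 substitutions/site.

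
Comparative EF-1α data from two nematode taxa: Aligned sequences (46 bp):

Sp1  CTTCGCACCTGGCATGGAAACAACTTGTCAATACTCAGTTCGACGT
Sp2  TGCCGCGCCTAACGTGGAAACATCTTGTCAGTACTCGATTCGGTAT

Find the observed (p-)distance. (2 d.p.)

0.30

The sequences differ at 14 of 46 positions.
p = 14/46 = 0.304347… ≈ 0.30 (to 2 d.p.).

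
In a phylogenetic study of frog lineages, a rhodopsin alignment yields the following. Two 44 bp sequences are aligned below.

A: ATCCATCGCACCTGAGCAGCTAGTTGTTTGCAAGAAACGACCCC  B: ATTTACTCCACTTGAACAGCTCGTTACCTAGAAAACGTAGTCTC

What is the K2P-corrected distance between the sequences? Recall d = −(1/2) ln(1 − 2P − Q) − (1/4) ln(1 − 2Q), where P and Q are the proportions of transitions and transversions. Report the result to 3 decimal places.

Of 44 sites, 17 differences are transitions and 4 are transversions, so P = 17/44 ≈ 0.386364 and Q = 4/44 ≈ 0.090909.
Under the Kimura two-parameter model, d = −½ ln(1 − 2P − Q) − ¼ ln(1 − 2Q).
1 − 2P − Q = 0.136363, giving −½ ln(0.136363) = 0.996217.
1 − 2Q = 0.818182, giving −¼ ln(0.818182) = 0.050168.
d = 0.996217 + 0.050168 = 1.046385.

1.046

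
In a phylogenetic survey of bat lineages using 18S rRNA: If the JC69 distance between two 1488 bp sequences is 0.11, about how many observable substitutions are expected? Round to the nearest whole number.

152

Invert JC69: p = (3/4)(1 − e^(−4d/3)) = 0.75 × (1 − e^(-0.146667)) = 0.75 × (1 − 0.863582) = 0.102314.
Expected differing sites = pL ≈ 0.102314 × 1488 = 152.243232 ≈ 152.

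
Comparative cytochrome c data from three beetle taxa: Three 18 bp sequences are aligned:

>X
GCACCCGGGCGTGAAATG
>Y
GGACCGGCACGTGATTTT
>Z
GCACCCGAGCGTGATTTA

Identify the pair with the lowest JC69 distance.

X and Z

X–Y: 7/18 differ, p = 0.389, d = 0.548.
X–Z: 4/18 differ, p = 0.222, d = 0.264.
Y–Z: 5/18 differ, p = 0.278, d = 0.347.
The smallest distance is between X and Z.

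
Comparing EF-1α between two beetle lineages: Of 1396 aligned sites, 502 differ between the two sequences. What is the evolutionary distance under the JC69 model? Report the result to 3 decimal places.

p = 502/1396 ≈ 0.359599.
d = −(3/4) ln(1 − 4p/3) = −0.75 ln(1 − 0.479465) = −0.75 ln(0.520535)
  = −0.75 × (-0.652898) = 0.489674 substitutions/site.

0.490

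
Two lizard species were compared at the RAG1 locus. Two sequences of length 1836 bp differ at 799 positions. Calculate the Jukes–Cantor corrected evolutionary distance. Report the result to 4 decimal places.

p = 799/1836 ≈ 0.435185.
d = −(3/4) ln(1 − 4p/3) = −0.75 ln(1 − 0.580247) = −0.75 ln(0.419753)
  = −0.75 × (-0.868089) = 0.651067 substitutions/site.

0.6511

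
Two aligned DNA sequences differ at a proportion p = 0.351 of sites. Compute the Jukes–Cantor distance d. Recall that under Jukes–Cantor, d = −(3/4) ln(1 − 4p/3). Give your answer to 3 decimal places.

d = −(3/4) ln(1 − 4p/3) = −0.75 ln(1 − 0.468) = −0.75 ln(0.532)
  = −0.75 × (-0.631112) = 0.473334 substitutions/site.

0.473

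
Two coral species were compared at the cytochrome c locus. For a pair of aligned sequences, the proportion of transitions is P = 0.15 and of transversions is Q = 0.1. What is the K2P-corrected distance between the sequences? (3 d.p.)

Under the Kimura two-parameter model, d = −½ ln(1 − 2P − Q) − ¼ ln(1 − 2Q).
1 − 2P − Q = 0.6, giving −½ ln(0.6) = 0.255413.
1 − 2Q = 0.8, giving −¼ ln(0.8) = 0.055786.
d = 0.255413 + 0.055786 = 0.311199.

0.311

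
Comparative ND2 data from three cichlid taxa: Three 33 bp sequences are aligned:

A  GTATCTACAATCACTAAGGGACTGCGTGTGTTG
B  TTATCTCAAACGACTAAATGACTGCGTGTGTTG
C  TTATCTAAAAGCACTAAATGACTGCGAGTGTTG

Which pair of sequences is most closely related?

B and C

A–B: 7/33 differ, p = 0.212, d = 0.249.
A–C: 6/33 differ, p = 0.182, d = 0.208.
B–C: 4/33 differ, p = 0.121, d = 0.132.
The smallest distance is between B and C.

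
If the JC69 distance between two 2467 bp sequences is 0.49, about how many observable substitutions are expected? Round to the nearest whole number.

888

Invert JC69: p = (3/4)(1 − e^(−4d/3)) = 0.75 × (1 − e^(-0.653333)) = 0.75 × (1 − 0.520309) = 0.359768.
Expected differing sites = pL ≈ 0.359768 × 2467 = 887.547656 ≈ 888.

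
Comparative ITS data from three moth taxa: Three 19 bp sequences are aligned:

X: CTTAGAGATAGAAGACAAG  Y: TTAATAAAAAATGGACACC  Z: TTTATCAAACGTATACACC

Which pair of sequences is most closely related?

X–Y: 10/19 differ, p = 0.526, d = 0.907.
X–Z: 10/19 differ, p = 0.526, d = 0.907.
Y–Z: 6/19 differ, p = 0.316, d = 0.410.
The smallest distance is between Y and Z.

Y and Z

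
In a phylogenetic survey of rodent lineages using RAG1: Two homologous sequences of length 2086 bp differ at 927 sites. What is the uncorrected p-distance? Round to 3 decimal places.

0.444

p = 927/2086 = 0.444391… ≈ 0.444 (to 3 d.p.).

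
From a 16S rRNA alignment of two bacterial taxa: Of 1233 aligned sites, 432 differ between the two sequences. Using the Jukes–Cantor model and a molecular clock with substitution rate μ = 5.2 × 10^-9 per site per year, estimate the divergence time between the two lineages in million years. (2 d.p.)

p = 432/1233 ≈ 0.350365.
d = −(3/4) ln(1 − 4p/3) = −0.75 ln(1 − 0.467153) = −0.75 ln(0.532847)
  = −0.75 × (-0.629521) = 0.472141 substitutions/site.
Under a molecular clock d = 2μt, so t = d/(2μ) = 0.472141 / (2 × 5.2 × 10^-9) = 45.40 million years.

45.40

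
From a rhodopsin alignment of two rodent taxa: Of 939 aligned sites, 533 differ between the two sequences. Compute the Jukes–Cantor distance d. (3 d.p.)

p = 533/939 ≈ 0.567625.
d = −(3/4) ln(1 − 4p/3) = −0.75 ln(1 − 0.756833) = −0.75 ln(0.243167)
  = −0.75 × (-1.414007) = 1.060505 substitutions/site.

1.061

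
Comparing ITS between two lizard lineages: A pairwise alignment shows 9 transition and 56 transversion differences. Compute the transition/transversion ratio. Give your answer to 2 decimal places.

0.16

R = 9/56 = 0.160714… ≈ 0.16 (to 2 d.p.).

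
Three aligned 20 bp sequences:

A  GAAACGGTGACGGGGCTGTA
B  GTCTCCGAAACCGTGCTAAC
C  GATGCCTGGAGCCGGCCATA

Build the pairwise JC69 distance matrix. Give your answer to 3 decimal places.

A–B: 11/20 sites differ → p = 0.55, d = −0.75 ln(1 − 0.733333) = 0.991316 ≈ 0.991.
A–C: 10/20 sites differ → p = 0.5, d = −0.75 ln(1 − 0.666667) = 0.823960 ≈ 0.824.
B–C: 12/20 sites differ → p = 0.6, d = −0.75 ln(1 − 0.8) = 1.207078 ≈ 1.207.

d(A,B) = 0.991, d(A,C) = 0.824, d(B,C) = 1.207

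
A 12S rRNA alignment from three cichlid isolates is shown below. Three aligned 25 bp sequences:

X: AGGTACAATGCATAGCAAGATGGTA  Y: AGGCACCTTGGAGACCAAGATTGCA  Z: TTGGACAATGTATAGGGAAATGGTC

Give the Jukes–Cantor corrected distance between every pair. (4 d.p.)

X–Y: 8/25 sites differ → p = 0.32, d = −0.75 ln(1 − 0.426667) = 0.417216 ≈ 0.4172.
X–Z: 8/25 sites differ → p = 0.32, d = −0.75 ln(1 − 0.426667) = 0.417216 ≈ 0.4172.
Y–Z: 14/25 sites differ → p = 0.56, d = −0.75 ln(1 − 0.746667) = 1.029788 ≈ 1.0298.

d(X,Y) = 0.4172, d(X,Z) = 0.4172, d(Y,Z) = 1.0298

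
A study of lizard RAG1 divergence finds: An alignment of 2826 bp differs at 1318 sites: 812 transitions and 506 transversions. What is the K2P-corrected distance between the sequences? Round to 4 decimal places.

P = 812/2826 ≈ 0.287332 and Q = 506/2826 ≈ 0.179052.
Under the Kimura two-parameter model, d = −½ ln(1 − 2P − Q) − ¼ ln(1 − 2Q).
1 − 2P − Q = 0.246284, giving −½ ln(0.246284) = 0.700635.
1 − 2Q = 0.641896, giving −¼ ln(0.641896) = 0.110832.
d = 0.700635 + 0.110832 = 0.811467.

0.8115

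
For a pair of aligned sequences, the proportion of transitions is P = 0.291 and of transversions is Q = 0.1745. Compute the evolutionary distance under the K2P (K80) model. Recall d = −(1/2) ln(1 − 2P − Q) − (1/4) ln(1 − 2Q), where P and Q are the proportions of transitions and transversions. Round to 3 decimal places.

0.814

Under the Kimura two-parameter model, d = −½ ln(1 − 2P − Q) − ¼ ln(1 − 2Q).
1 − 2P − Q = 0.2435, giving −½ ln(0.2435) = 0.706319.
1 − 2Q = 0.651, giving −¼ ln(0.651) = 0.107311.
d = 0.706319 + 0.107311 = 0.813630.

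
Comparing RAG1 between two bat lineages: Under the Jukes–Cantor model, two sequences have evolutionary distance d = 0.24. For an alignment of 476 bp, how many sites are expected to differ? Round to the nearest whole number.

98

Invert JC69: p = (3/4)(1 − e^(−4d/3)) = 0.75 × (1 − e^(-0.32)) = 0.75 × (1 − 0.726149) = 0.205388.
Expected differing sites = pL ≈ 0.205388 × 476 = 97.764688 ≈ 98.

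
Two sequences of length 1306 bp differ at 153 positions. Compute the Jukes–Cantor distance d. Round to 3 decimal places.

p = 153/1306 ≈ 0.117152.
d = −(3/4) ln(1 − 4p/3) = −0.75 ln(1 − 0.156203) = −0.75 ln(0.843797)
  = −0.75 × (-0.169843) = 0.127382 substitutions/site.

0.127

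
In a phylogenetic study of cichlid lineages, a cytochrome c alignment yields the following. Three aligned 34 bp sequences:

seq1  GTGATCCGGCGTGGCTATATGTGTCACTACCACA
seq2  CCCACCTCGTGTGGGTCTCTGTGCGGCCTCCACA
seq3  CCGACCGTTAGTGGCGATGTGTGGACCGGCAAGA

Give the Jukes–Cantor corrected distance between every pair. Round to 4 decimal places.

d(seq1,seq2) = 0.6655, d(seq1,seq3) = 0.7405, d(seq2,seq3) = 0.7405

seq1–seq2: 15/34 sites differ → p ≈ 0.441176, d = −0.75 ln(1 − 0.588235) = 0.665477 ≈ 0.6655.
seq1–seq3: 16/34 sites differ → p ≈ 0.470588, d = −0.75 ln(1 − 0.627451) = 0.740540 ≈ 0.7405.
seq2–seq3: 16/34 sites differ → p ≈ 0.470588, d = −0.75 ln(1 − 0.627451) = 0.740540 ≈ 0.7405.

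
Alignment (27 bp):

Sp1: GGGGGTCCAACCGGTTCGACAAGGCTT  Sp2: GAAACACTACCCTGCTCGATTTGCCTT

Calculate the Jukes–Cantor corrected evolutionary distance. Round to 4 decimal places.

0.7704

The sequences differ at 13 of 27 sites, so p = 13/27 ≈ 0.481481.
d = −(3/4) ln(1 − 4p/3) = −0.75 ln(1 − 0.641975) = −0.75 ln(0.358025)
  = −0.75 × (-1.027152) = 0.770364 substitutions/site.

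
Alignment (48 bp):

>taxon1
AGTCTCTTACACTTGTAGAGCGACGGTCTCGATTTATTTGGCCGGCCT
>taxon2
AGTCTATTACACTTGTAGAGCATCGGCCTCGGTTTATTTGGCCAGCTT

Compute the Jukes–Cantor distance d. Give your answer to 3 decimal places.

0.162

The sequences differ at 7 of 48 sites (6, 22, 23, 27, 32, 44, 47), so p = 7/48 ≈ 0.145833.
d = −(3/4) ln(1 − 4p/3) = −0.75 ln(1 − 0.194444) = −0.75 ln(0.805556)
  = −0.75 × (-0.216223) = 0.162167 substitutions/site.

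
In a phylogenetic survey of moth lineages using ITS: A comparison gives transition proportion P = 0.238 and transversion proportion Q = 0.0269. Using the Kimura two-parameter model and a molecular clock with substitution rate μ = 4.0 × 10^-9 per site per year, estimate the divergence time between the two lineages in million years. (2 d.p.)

45.41

Under the Kimura two-parameter model, d = −½ ln(1 − 2P − Q) − ¼ ln(1 − 2Q).
1 − 2P − Q = 0.4971, giving −½ ln(0.4971) = 0.349482.
1 − 2Q = 0.9462, giving −¼ ln(0.9462) = 0.013825.
d = 0.349482 + 0.013825 = 0.363307.
Under a molecular clock d = 2μt, so t = d/(2μ) = 0.363307 / (2 × 4.0 × 10^-9) = 45.41 million years.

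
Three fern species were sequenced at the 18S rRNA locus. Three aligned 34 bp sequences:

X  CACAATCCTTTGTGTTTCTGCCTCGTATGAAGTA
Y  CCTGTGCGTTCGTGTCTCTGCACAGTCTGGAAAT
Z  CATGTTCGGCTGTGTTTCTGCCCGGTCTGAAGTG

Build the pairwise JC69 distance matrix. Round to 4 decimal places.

d(X,Y) = 0.7405, d(X,Z) = 0.3734, d(Y,Z) = 0.4770

X–Y: 16/34 sites differ → p ≈ 0.470588, d = −0.75 ln(1 − 0.627451) = 0.740540 ≈ 0.7405.
X–Z: 10/34 sites differ → p ≈ 0.294118, d = −0.75 ln(1 − 0.392157) = 0.373379 ≈ 0.3734.
Y–Z: 12/34 sites differ → p ≈ 0.352941, d = −0.75 ln(1 − 0.470588) = 0.476991 ≈ 0.4770.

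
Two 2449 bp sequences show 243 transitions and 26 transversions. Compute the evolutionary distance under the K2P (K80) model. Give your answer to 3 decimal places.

0.123

P = 243/2449 ≈ 0.099224 and Q = 26/2449 ≈ 0.010617.
Under the Kimura two-parameter model, d = −½ ln(1 − 2P − Q) − ¼ ln(1 − 2Q).
1 − 2P − Q = 0.790935, giving −½ ln(0.790935) = 0.117270.
1 − 2Q = 0.978766, giving −¼ ln(0.978766) = 0.005366.
d = 0.117270 + 0.005366 = 0.122636.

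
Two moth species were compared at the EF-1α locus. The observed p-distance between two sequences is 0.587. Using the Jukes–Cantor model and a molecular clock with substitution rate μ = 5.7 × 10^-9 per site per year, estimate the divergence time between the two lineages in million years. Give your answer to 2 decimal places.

100.42

d = −(3/4) ln(1 − 4p/3) = −0.75 ln(1 − 0.782667) = −0.75 ln(0.217333)
  = −0.75 × (-1.526325) = 1.144744 substitutions/site.
Under a molecular clock d = 2μt, so t = d/(2μ) = 1.144744 / (2 × 5.7 × 10^-9) = 100.42 million years.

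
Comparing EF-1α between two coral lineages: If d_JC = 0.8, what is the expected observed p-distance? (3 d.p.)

p = (3/4)(1 − e^(−4d/3)) = 0.75 × (1 − e^(-1.066667)) = 0.75 × (1 − 0.344154) = 0.491885.

0.492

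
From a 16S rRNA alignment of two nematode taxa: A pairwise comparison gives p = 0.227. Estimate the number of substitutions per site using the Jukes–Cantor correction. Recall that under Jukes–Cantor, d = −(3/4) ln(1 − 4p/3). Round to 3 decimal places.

0.270

d = −(3/4) ln(1 − 4p/3) = −0.75 ln(1 − 0.302667) = −0.75 ln(0.697333)
  = −0.75 × (-0.360492) = 0.270369 substitutions/site.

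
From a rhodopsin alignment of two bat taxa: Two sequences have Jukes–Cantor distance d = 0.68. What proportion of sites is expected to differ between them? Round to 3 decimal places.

0.447

p = (3/4)(1 − e^(−4d/3)) = 0.75 × (1 − e^(-0.906667)) = 0.75 × (1 − 0.403868) = 0.447099.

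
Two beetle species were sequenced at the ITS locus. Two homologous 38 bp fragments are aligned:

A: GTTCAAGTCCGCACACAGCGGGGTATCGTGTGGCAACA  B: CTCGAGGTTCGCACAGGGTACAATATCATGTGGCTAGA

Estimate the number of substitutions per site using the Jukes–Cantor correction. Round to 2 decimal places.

0.56

The sequences differ at 15 of 38 sites, so p = 15/38 ≈ 0.394737.
d = −(3/4) ln(1 − 4p/3) = −0.75 ln(1 − 0.526316) = −0.75 ln(0.473684)
  = −0.75 × (-0.747215) = 0.560411 substitutions/site.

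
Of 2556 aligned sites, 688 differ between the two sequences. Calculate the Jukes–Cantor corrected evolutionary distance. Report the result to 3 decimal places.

p = 688/2556 ≈ 0.269171.
d = −(3/4) ln(1 − 4p/3) = −0.75 ln(1 − 0.358895) = −0.75 ln(0.641105)
  = −0.75 × (-0.444562) = 0.333422 substitutions/site.

0.333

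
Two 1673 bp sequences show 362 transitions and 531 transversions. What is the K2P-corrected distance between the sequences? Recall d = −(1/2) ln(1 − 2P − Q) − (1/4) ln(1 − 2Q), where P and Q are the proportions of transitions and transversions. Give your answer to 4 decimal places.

P = 362/1673 ≈ 0.216378 and Q = 531/1673 ≈ 0.317394.
Under the Kimura two-parameter model, d = −½ ln(1 − 2P − Q) − ¼ ln(1 − 2Q).
1 − 2P − Q = 0.24985, giving −½ ln(0.24985) = 0.693447.
1 − 2Q = 0.365212, giving −¼ ln(0.365212) = 0.251819.
d = 0.693447 + 0.251819 = 0.945266.

0.9453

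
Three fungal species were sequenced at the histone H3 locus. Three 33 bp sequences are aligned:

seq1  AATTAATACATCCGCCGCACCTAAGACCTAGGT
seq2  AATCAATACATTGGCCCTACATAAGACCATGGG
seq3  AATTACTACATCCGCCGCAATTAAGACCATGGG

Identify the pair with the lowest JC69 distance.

seq1 and seq3

seq1–seq2: 9/33 differ, p = 0.273, d = 0.339.
seq1–seq3: 6/33 differ, p = 0.182, d = 0.208.
seq2–seq3: 8/33 differ, p = 0.242, d = 0.293.
The smallest distance is between seq1 and seq3.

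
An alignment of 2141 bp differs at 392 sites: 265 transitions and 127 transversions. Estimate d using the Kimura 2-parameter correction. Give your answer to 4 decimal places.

P = 265/2141 ≈ 0.123774 and Q = 127/2141 ≈ 0.059318.
Under the Kimura two-parameter model, d = −½ ln(1 − 2P − Q) − ¼ ln(1 − 2Q).
1 − 2P − Q = 0.693134, giving −½ ln(0.693134) = 0.183266.
1 − 2Q = 0.881364, giving −¼ ln(0.881364) = 0.031571.
d = 0.183266 + 0.031571 = 0.214837.

0.2148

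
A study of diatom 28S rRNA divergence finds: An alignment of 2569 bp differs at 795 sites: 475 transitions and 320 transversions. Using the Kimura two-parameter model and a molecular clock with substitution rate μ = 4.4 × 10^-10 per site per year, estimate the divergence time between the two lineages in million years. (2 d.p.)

P = 475/2569 ≈ 0.184897 and Q = 320/2569 ≈ 0.124562.
Under the Kimura two-parameter model, d = −½ ln(1 − 2P − Q) − ¼ ln(1 − 2Q).
1 − 2P − Q = 0.505644, giving −½ ln(0.505644) = 0.340961.
1 − 2Q = 0.750876, giving −¼ ln(0.750876) = 0.071629.
d = 0.340961 + 0.071629 = 0.412590.
Under a molecular clock d = 2μt, so t = d/(2μ) = 0.412590 / (2 × 4.4 × 10^-10) = 468.85 million years.

468.85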